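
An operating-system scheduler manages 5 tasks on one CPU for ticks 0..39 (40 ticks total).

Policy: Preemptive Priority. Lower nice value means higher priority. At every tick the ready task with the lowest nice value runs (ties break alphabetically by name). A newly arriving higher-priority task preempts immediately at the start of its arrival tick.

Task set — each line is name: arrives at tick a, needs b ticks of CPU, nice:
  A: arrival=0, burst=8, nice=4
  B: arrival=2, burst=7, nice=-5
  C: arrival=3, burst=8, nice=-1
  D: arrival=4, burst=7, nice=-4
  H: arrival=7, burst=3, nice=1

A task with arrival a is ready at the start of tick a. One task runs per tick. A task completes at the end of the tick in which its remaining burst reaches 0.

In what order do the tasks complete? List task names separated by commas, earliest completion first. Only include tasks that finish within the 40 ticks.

completion order = B, D, C, H, A

t=0: ready={A} → run A
t=1: ready={A} → run A
t=2: ready={A,B} → run B
t=3: ready={A,B,C} → run B
t=4: ready={A,B,C,D} → run B
t=5: ready={A,B,C,D} → run B
t=6: ready={A,B,C,D} → run B
t=7: ready={A,B,C,D,H} → run B
t=8: ready={A,B,C,D,H} → run B
t=9: ready={A,C,D,H} → run D
t=10: ready={A,C,D,H} → run D
t=11: ready={A,C,D,H} → run D
t=12: ready={A,C,D,H} → run D
t=13: ready={A,C,D,H} → run D
t=14: ready={A,C,D,H} → run D
t=15: ready={A,C,D,H} → run D
t=16: ready={A,C,H} → run C
t=17: ready={A,C,H} → run C
t=18: ready={A,C,H} → run C
t=19: ready={A,C,H} → run C
t=20: ready={A,C,H} → run C
t=21: ready={A,C,H} → run C
t=22: ready={A,C,H} → run C
t=23: ready={A,C,H} → run C
t=24: ready={A,H} → run H
t=25: ready={A,H} → run H
t=26: ready={A,H} → run H
t=27: ready={A} → run A
t=28: ready={A} → run A
t=29: ready={A} → run A
t=30: ready={A} → run A
t=31: ready={A} → run A
t=32: ready={A} → run A
t=33: (idle)
t=34: (idle)
t=35: (idle)
t=36: (idle)
t=37: (idle)
t=38: (idle)
t=39: (idle)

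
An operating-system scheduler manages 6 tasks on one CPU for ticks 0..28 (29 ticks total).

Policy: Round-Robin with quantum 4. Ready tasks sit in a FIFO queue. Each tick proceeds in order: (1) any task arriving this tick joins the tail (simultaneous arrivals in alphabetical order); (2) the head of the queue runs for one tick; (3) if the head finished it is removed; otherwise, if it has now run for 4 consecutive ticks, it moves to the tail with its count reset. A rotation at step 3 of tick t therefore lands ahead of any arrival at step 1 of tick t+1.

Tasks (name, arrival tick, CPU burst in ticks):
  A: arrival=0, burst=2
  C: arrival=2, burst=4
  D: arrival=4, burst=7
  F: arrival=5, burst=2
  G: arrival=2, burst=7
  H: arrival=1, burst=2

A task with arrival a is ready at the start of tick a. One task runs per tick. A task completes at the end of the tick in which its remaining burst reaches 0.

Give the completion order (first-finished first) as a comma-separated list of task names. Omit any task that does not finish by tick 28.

completion order = A, H, C, F, G, D

t=0: queue=[A] q_used=0 → run A
t=1: queue=[A,H] q_used=1 → run A
t=2: queue=[H,C,G] q_used=0 → run H
t=3: queue=[H,C,G] q_used=1 → run H
t=4: queue=[C,G,D] q_used=0 → run C
t=5: queue=[C,G,D,F] q_used=1 → run C
t=6: queue=[C,G,D,F] q_used=2 → run C
t=7: queue=[C,G,D,F] q_used=3 → run C
t=8: queue=[G,D,F] q_used=0 → run G
t=9: queue=[G,D,F] q_used=1 → run G
t=10: queue=[G,D,F] q_used=2 → run G
t=11: queue=[G,D,F] q_used=3 → run G
t=12: queue=[D,F,G] q_used=0 → run D
t=13: queue=[D,F,G] q_used=1 → run D
t=14: queue=[D,F,G] q_used=2 → run D
t=15: queue=[D,F,G] q_used=3 → run D
t=16: queue=[F,G,D] q_used=0 → run F
t=17: queue=[F,G,D] q_used=1 → run F
t=18: queue=[G,D] q_used=0 → run G
t=19: queue=[G,D] q_used=1 → run G
t=20: queue=[G,D] q_used=2 → run G
t=21: queue=[D] q_used=0 → run D
t=22: queue=[D] q_used=1 → run D
t=23: queue=[D] q_used=2 → run D
t=24: (idle)
t=25: (idle)
t=26: (idle)
t=27: (idle)
t=28: (idle)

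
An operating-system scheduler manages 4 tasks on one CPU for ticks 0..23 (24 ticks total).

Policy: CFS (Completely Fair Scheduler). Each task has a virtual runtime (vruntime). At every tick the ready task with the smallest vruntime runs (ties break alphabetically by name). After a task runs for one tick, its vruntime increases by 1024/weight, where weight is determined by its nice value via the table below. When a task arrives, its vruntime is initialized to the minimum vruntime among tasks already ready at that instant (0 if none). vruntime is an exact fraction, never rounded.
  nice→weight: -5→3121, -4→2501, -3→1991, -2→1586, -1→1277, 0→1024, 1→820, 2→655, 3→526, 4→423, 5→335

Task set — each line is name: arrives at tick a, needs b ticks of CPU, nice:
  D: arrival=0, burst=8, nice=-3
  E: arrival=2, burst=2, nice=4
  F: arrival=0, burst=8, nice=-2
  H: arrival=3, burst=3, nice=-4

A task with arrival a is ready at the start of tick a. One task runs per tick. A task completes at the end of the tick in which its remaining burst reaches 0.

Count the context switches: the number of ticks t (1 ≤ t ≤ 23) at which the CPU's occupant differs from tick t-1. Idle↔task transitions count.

context switches = 19

t=0: vr[D=0 F=0] → run D
t=1: vr[D=1024/1991 F=0] → run F
t=2: vr[D=1024/1991 E=1024/1991 F=512/793] → run D
t=3: vr[D=2048/1991 E=1024/1991 F=512/793 H=1024/1991] → run E
t=4: vr[D=2048/1991 E=2471936/842193 F=512/793 H=1024/1991] → run H
t=5: vr[D=2048/1991 E=2471936/842193 F=512/793 H=4599808/4979491] → run F
t=6: vr[D=2048/1991 E=2471936/842193 F=1024/793 H=4599808/4979491] → run H
t=7: vr[D=2048/1991 E=2471936/842193 F=1024/793 H=6638592/4979491] → run D
t=8: vr[D=3072/1991 E=2471936/842193 F=1024/793 H=6638592/4979491] → run F
t=9: vr[D=3072/1991 E=2471936/842193 F=1536/793 H=6638592/4979491] → run H
t=10: vr[D=3072/1991 E=2471936/842193 F=1536/793] → run D
t=11: vr[D=4096/1991 E=2471936/842193 F=1536/793] → run F
t=12: vr[D=4096/1991 E=2471936/842193 F=2048/793] → run D
t=13: vr[D=5120/1991 E=2471936/842193 F=2048/793] → run D
t=14: vr[D=6144/1991 E=2471936/842193 F=2048/793] → run F
t=15: vr[D=6144/1991 E=2471936/842193 F=2560/793] → run E
t=16: vr[D=6144/1991 F=2560/793] → run D
t=17: vr[D=7168/1991 F=2560/793] → run F
t=18: vr[D=7168/1991 F=3072/793] → run D
t=19: vr[F=3072/793] → run F
t=20: vr[F=3584/793] → run F
t=21: (idle)
t=22: (idle)
t=23: (idle)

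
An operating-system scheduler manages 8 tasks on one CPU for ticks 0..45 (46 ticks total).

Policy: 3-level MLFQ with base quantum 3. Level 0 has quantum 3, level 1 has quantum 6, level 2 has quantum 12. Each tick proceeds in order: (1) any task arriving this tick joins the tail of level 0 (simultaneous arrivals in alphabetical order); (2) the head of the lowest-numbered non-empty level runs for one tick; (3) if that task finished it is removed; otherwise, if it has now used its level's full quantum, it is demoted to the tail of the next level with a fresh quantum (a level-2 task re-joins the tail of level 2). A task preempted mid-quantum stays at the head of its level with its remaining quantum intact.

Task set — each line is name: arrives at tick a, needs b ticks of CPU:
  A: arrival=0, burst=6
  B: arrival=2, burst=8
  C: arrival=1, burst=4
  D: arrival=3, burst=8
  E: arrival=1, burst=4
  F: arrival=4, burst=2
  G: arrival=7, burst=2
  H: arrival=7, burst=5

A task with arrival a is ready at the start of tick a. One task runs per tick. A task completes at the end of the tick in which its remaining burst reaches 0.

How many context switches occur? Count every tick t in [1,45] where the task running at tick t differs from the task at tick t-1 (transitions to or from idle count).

t=0: L0/L1/L2 = A/-/- → run A
t=1: L0/L1/L2 = ACE/-/- → run A
t=2: L0/L1/L2 = ACEB/-/- → run A
t=3: L0/L1/L2 = CEBD/A/- → run C
t=4: L0/L1/L2 = CEBDF/A/- → run C
t=5: L0/L1/L2 = CEBDF/A/- → run C
t=6: L0/L1/L2 = EBDF/AC/- → run E
t=7: L0/L1/L2 = EBDFGH/AC/- → run E
t=8: L0/L1/L2 = EBDFGH/AC/- → run E
t=9: L0/L1/L2 = BDFGH/ACE/- → run B
t=10: L0/L1/L2 = BDFGH/ACE/- → run B
t=11: L0/L1/L2 = BDFGH/ACE/- → run B
t=12: L0/L1/L2 = DFGH/ACEB/- → run D
t=13: L0/L1/L2 = DFGH/ACEB/- → run D
t=14: L0/L1/L2 = DFGH/ACEB/- → run D
t=15: L0/L1/L2 = FGH/ACEBD/- → run F
t=16: L0/L1/L2 = FGH/ACEBD/- → run F
t=17: L0/L1/L2 = GH/ACEBD/- → run G
t=18: L0/L1/L2 = GH/ACEBD/- → run G
t=19: L0/L1/L2 = H/ACEBD/- → run H
t=20: L0/L1/L2 = H/ACEBD/- → run H
t=21: L0/L1/L2 = H/ACEBD/- → run H
t=22: L0/L1/L2 = -/ACEBDH/- → run A
t=23: L0/L1/L2 = -/ACEBDH/- → run A
t=24: L0/L1/L2 = -/ACEBDH/- → run A
t=25: L0/L1/L2 = -/CEBDH/- → run C
t=26: L0/L1/L2 = -/EBDH/- → run E
t=27: L0/L1/L2 = -/BDH/- → run B
t=28: L0/L1/L2 = -/BDH/- → run B
t=29: L0/L1/L2 = -/BDH/- → run B
t=30: L0/L1/L2 = -/BDH/- → run B
t=31: L0/L1/L2 = -/BDH/- → run B
t=32: L0/L1/L2 = -/DH/- → run D
t=33: L0/L1/L2 = -/DH/- → run D
t=34: L0/L1/L2 = -/DH/- → run D
t=35: L0/L1/L2 = -/DH/- → run D
t=36: L0/L1/L2 = -/DH/- → run D
t=37: L0/L1/L2 = -/H/- → run H
t=38: L0/L1/L2 = -/H/- → run H
t=39: (idle)
t=40: (idle)
t=41: (idle)
t=42: (idle)
t=43: (idle)
t=44: (idle)
t=45: (idle)

context switches = 14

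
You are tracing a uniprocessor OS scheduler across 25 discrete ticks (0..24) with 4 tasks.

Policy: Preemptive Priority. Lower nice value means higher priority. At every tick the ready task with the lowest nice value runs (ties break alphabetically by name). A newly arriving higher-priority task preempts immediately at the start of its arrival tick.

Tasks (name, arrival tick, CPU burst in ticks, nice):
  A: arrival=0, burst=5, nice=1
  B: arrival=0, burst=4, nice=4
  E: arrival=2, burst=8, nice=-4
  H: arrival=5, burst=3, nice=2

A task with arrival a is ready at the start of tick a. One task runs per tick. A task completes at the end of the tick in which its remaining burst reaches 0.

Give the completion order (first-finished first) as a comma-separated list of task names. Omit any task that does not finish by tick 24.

completion order = E, A, H, B

t=0: ready={A,B} → run A
t=1: ready={A,B} → run A
t=2: ready={A,B,E} → run E
t=3: ready={A,B,E} → run E
t=4: ready={A,B,E} → run E
t=5: ready={A,B,E,H} → run E
t=6: ready={A,B,E,H} → run E
t=7: ready={A,B,E,H} → run E
t=8: ready={A,B,E,H} → run E
t=9: ready={A,B,E,H} → run E
t=10: ready={A,B,H} → run A
t=11: ready={A,B,H} → run A
t=12: ready={A,B,H} → run A
t=13: ready={B,H} → run H
t=14: ready={B,H} → run H
t=15: ready={B,H} → run H
t=16: ready={B} → run B
t=17: ready={B} → run B
t=18: ready={B} → run B
t=19: ready={B} → run B
t=20: (idle)
t=21: (idle)
t=22: (idle)
t=23: (idle)
t=24: (idle)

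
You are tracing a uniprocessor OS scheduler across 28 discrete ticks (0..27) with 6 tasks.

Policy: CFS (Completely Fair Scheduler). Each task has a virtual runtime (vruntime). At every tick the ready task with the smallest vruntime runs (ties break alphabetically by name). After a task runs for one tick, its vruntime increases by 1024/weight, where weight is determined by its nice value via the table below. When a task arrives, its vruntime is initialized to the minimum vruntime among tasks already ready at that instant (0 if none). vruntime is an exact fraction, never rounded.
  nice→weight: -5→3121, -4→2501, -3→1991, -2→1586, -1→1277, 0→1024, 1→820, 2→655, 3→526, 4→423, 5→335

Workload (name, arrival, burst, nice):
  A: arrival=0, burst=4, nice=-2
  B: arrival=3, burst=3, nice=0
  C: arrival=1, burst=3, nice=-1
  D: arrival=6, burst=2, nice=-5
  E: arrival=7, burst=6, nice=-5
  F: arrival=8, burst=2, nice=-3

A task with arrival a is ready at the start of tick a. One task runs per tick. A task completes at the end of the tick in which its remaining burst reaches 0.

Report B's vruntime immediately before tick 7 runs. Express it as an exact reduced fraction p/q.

t=0: vr[A=0] → run A
t=1: vr[A=512/793 C=512/793] → run A
t=2: vr[A=1024/793 C=512/793] → run C
t=3: vr[A=1024/793 B=1024/793 C=1465856/1012661] → run A
t=4: vr[A=1536/793 B=1024/793 C=1465856/1012661] → run B
t=5: vr[A=1536/793 B=1817/793 C=1465856/1012661] → run C
t=6: vr[A=1536/793 B=1817/793 C=2277888/1012661 D=1536/793] → run A
t=7: vr[B=1817/793 C=2277888/1012661 D=1536/793 E=1536/793] → run D
t=8: vr[B=1817/793 C=2277888/1012661 D=5605888/2474953 E=1536/793 F=1536/793] → run E
t=9: vr[B=1817/793 C=2277888/1012661 D=5605888/2474953 E=5605888/2474953 F=1536/793] → run F
t=10: vr[B=1817/793 C=2277888/1012661 D=5605888/2474953 E=5605888/2474953 F=3870208/1578863] → run C
t=11: vr[B=1817/793 D=5605888/2474953 E=5605888/2474953 F=3870208/1578863] → run D
t=12: vr[B=1817/793 E=5605888/2474953 F=3870208/1578863] → run E
t=13: vr[B=1817/793 E=6417920/2474953 F=3870208/1578863] → run B
t=14: vr[B=2610/793 E=6417920/2474953 F=3870208/1578863] → run F
t=15: vr[B=2610/793 E=6417920/2474953] → run E
t=16: vr[B=2610/793 E=7229952/2474953] → run E
t=17: vr[B=2610/793 E=8041984/2474953] → run E
t=18: vr[B=2610/793 E=8854016/2474953] → run B
t=19: vr[E=8854016/2474953] → run E
t=20: (idle)
t=21: (idle)
t=22: (idle)
t=23: (idle)
t=24: (idle)
t=25: (idle)
t=26: (idle)
t=27: (idle)

vruntime(B, start of tick 7) = 1817/793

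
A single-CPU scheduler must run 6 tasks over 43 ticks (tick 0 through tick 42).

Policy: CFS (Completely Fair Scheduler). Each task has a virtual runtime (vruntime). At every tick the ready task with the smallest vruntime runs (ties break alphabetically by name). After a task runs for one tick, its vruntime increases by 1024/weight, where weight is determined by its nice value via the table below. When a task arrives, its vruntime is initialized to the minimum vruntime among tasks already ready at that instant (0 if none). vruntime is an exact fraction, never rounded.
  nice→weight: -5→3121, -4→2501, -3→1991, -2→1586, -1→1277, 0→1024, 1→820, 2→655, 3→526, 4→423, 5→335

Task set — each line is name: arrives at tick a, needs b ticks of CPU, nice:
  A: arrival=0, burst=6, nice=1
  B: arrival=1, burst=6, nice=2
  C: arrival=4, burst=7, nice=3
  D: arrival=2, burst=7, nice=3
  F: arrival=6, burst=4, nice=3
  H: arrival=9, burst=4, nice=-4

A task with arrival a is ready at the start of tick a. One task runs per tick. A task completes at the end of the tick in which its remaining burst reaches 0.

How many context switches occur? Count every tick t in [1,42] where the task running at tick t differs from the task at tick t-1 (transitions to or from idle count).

context switches = 32

t=0: vr[A=0] → run A
t=1: vr[A=256/205 B=256/205] → run A
t=2: vr[A=512/205 B=256/205 D=256/205] → run B
t=3: vr[A=512/205 B=15104/5371 D=256/205] → run D
t=4: vr[A=512/205 B=15104/5371 C=512/205 D=172288/53915] → run A
t=5: vr[A=768/205 B=15104/5371 C=512/205 D=172288/53915] → run C
t=6: vr[A=768/205 B=15104/5371 C=239616/53915 D=172288/53915 F=15104/5371] → run B
t=7: vr[A=768/205 B=117504/26855 C=239616/53915 D=172288/53915 F=15104/5371] → run F
t=8: vr[A=768/205 B=117504/26855 C=239616/53915 D=172288/53915 F=6722304/1412573] → run D
t=9: vr[A=768/205 B=117504/26855 C=239616/53915 D=277248/53915 F=6722304/1412573 H=768/205] → run A
t=10: vr[A=1024/205 B=117504/26855 C=239616/53915 D=277248/53915 F=6722304/1412573 H=768/205] → run H
t=11: vr[A=1024/205 B=117504/26855 C=239616/53915 D=277248/53915 F=6722304/1412573 H=51968/12505] → run H
t=12: vr[A=1024/205 B=117504/26855 C=239616/53915 D=277248/53915 F=6722304/1412573 H=57088/12505] → run B
t=13: vr[A=1024/205 B=159488/26855 C=239616/53915 D=277248/53915 F=6722304/1412573 H=57088/12505] → run C
t=14: vr[A=1024/205 B=159488/26855 C=344576/53915 D=277248/53915 F=6722304/1412573 H=57088/12505] → run H
t=15: vr[A=1024/205 B=159488/26855 C=344576/53915 D=277248/53915 F=6722304/1412573 H=62208/12505] → run F
t=16: vr[A=1024/205 B=159488/26855 C=344576/53915 D=277248/53915 F=9472256/1412573 H=62208/12505] → run H
t=17: vr[A=1024/205 B=159488/26855 C=344576/53915 D=277248/53915 F=9472256/1412573] → run A
t=18: vr[A=256/41 B=159488/26855 C=344576/53915 D=277248/53915 F=9472256/1412573] → run D
t=19: vr[A=256/41 B=159488/26855 C=344576/53915 D=382208/53915 F=9472256/1412573] → run B
t=20: vr[A=256/41 B=201472/26855 C=344576/53915 D=382208/53915 F=9472256/1412573] → run A
t=21: vr[B=201472/26855 C=344576/53915 D=382208/53915 F=9472256/1412573] → run C
t=22: vr[B=201472/26855 C=449536/53915 D=382208/53915 F=9472256/1412573] → run F
t=23: vr[B=201472/26855 C=449536/53915 D=382208/53915 F=12222208/1412573] → run D
t=24: vr[B=201472/26855 C=449536/53915 D=487168/53915 F=12222208/1412573] → run B
t=25: vr[B=243456/26855 C=449536/53915 D=487168/53915 F=12222208/1412573] → run C
t=26: vr[B=243456/26855 C=554496/53915 D=487168/53915 F=12222208/1412573] → run F
t=27: vr[B=243456/26855 C=554496/53915 D=487168/53915] → run D
t=28: vr[B=243456/26855 C=554496/53915 D=592128/53915] → run B
t=29: vr[C=554496/53915 D=592128/53915] → run C
t=30: vr[C=659456/53915 D=592128/53915] → run D
t=31: vr[C=659456/53915 D=697088/53915] → run C
t=32: vr[C=764416/53915 D=697088/53915] → run D
t=33: vr[C=764416/53915] → run C
t=34: (idle)
t=35: (idle)
t=36: (idle)
t=37: (idle)
t=38: (idle)
t=39: (idle)
t=40: (idle)
t=41: (idle)
t=42: (idle)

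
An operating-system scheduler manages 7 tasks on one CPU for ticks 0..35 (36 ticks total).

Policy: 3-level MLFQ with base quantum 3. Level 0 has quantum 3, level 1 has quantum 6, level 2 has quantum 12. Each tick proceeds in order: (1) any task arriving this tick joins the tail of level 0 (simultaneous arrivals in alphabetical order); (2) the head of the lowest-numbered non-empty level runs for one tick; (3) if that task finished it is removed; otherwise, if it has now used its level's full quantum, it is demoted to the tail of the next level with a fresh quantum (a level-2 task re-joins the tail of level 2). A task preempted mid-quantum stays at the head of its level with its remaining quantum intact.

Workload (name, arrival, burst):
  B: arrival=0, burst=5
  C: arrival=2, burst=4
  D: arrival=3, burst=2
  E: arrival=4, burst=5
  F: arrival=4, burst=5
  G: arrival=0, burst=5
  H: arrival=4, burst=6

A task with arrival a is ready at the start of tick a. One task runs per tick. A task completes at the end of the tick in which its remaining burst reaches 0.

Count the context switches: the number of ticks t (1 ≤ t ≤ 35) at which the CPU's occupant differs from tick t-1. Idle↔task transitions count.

context switches = 13

t=0: L0/L1/L2 = BG/-/- → run B
t=1: L0/L1/L2 = BG/-/- → run B
t=2: L0/L1/L2 = BGC/-/- → run B
t=3: L0/L1/L2 = GCD/B/- → run G
t=4: L0/L1/L2 = GCDEFH/B/- → run G
t=5: L0/L1/L2 = GCDEFH/B/- → run G
t=6: L0/L1/L2 = CDEFH/BG/- → run C
t=7: L0/L1/L2 = CDEFH/BG/- → run C
t=8: L0/L1/L2 = CDEFH/BG/- → run C
t=9: L0/L1/L2 = DEFH/BGC/- → run D
t=10: L0/L1/L2 = DEFH/BGC/- → run D
t=11: L0/L1/L2 = EFH/BGC/- → run E
t=12: L0/L1/L2 = EFH/BGC/- → run E
t=13: L0/L1/L2 = EFH/BGC/- → run E
t=14: L0/L1/L2 = FH/BGCE/- → run F
t=15: L0/L1/L2 = FH/BGCE/- → run F
t=16: L0/L1/L2 = FH/BGCE/- → run F
t=17: L0/L1/L2 = H/BGCEF/- → run H
t=18: L0/L1/L2 = H/BGCEF/- → run H
t=19: L0/L1/L2 = H/BGCEF/- → run H
t=20: L0/L1/L2 = -/BGCEFH/- → run B
t=21: L0/L1/L2 = -/BGCEFH/- → run B
t=22: L0/L1/L2 = -/GCEFH/- → run G
t=23: L0/L1/L2 = -/GCEFH/- → run G
t=24: L0/L1/L2 = -/CEFH/- → run C
t=25: L0/L1/L2 = -/EFH/- → run E
t=26: L0/L1/L2 = -/EFH/- → run E
t=27: L0/L1/L2 = -/FH/- → run F
t=28: L0/L1/L2 = -/FH/- → run F
t=29: L0/L1/L2 = -/H/- → run H
t=30: L0/L1/L2 = -/H/- → run H
t=31: L0/L1/L2 = -/H/- → run H
t=32: (idle)
t=33: (idle)
t=34: (idle)
t=35: (idle)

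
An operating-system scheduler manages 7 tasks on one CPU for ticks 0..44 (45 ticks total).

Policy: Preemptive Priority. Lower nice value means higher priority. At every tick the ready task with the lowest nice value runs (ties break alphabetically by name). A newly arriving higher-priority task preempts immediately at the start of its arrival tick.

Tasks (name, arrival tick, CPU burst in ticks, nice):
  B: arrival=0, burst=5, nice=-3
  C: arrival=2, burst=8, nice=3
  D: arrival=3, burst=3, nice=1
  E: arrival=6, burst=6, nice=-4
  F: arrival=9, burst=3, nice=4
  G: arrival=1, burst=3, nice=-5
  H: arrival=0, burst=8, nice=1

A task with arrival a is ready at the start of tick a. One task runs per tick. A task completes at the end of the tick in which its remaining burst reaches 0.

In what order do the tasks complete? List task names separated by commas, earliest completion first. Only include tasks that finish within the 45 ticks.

completion order = G, E, B, D, H, C, F

t=0: ready={B,H} → run B
t=1: ready={B,G,H} → run G
t=2: ready={B,C,G,H} → run G
t=3: ready={B,C,D,G,H} → run G
t=4: ready={B,C,D,H} → run B
t=5: ready={B,C,D,H} → run B
t=6: ready={B,C,D,E,H} → run E
t=7: ready={B,C,D,E,H} → run E
t=8: ready={B,C,D,E,H} → run E
t=9: ready={B,C,D,E,F,H} → run E
t=10: ready={B,C,D,E,F,H} → run E
t=11: ready={B,C,D,E,F,H} → run E
t=12: ready={B,C,D,F,H} → run B
t=13: ready={B,C,D,F,H} → run B
t=14: ready={C,D,F,H} → run D
t=15: ready={C,D,F,H} → run D
t=16: ready={C,D,F,H} → run D
t=17: ready={C,F,H} → run H
t=18: ready={C,F,H} → run H
t=19: ready={C,F,H} → run H
t=20: ready={C,F,H} → run H
t=21: ready={C,F,H} → run H
t=22: ready={C,F,H} → run H
t=23: ready={C,F,H} → run H
t=24: ready={C,F,H} → run H
t=25: ready={C,F} → run C
t=26: ready={C,F} → run C
t=27: ready={C,F} → run C
t=28: ready={C,F} → run C
t=29: ready={C,F} → run C
t=30: ready={C,F} → run C
t=31: ready={C,F} → run C
t=32: ready={C,F} → run C
t=33: ready={F} → run F
t=34: ready={F} → run F
t=35: ready={F} → run F
t=36: (idle)
t=37: (idle)
t=38: (idle)
t=39: (idle)
t=40: (idle)
t=41: (idle)
t=42: (idle)
t=43: (idle)
t=44: (idle)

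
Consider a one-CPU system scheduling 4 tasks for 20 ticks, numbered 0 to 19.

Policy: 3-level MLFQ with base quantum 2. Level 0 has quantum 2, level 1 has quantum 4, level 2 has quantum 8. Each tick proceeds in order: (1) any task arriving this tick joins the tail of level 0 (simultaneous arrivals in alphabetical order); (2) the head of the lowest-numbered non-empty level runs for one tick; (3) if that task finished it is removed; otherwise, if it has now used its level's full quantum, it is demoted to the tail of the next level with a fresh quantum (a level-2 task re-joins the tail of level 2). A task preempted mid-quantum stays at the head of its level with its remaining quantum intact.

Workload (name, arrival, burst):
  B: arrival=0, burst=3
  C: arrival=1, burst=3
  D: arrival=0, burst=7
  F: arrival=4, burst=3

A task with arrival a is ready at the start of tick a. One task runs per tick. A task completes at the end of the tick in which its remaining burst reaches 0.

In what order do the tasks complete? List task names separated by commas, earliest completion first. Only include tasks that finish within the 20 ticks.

completion order = B, C, F, D

t=0: L0/L1/L2 = BD/-/- → run B
t=1: L0/L1/L2 = BDC/-/- → run B
t=2: L0/L1/L2 = DC/B/- → run D
t=3: L0/L1/L2 = DC/B/- → run D
t=4: L0/L1/L2 = CF/BD/- → run C
t=5: L0/L1/L2 = CF/BD/- → run C
t=6: L0/L1/L2 = F/BDC/- → run F
t=7: L0/L1/L2 = F/BDC/- → run F
t=8: L0/L1/L2 = -/BDCF/- → run B
t=9: L0/L1/L2 = -/DCF/- → run D
t=10: L0/L1/L2 = -/DCF/- → run D
t=11: L0/L1/L2 = -/DCF/- → run D
t=12: L0/L1/L2 = -/DCF/- → run D
t=13: L0/L1/L2 = -/CF/D → run C
t=14: L0/L1/L2 = -/F/D → run F
t=15: L0/L1/L2 = -/-/D → run D
t=16: (idle)
t=17: (idle)
t=18: (idle)
t=19: (idle)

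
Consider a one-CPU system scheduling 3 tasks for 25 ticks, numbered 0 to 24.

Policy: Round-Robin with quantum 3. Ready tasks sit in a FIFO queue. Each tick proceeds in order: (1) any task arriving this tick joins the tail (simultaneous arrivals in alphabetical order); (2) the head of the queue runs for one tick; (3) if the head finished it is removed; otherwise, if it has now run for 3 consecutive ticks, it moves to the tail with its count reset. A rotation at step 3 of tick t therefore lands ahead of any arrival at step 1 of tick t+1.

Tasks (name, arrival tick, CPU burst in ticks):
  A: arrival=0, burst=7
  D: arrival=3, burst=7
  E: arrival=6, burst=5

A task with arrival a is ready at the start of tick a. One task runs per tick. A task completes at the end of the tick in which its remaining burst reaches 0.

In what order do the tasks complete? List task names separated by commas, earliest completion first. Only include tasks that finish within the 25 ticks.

completion order = A, E, D

t=0: queue=[A] q_used=0 → run A
t=1: queue=[A] q_used=1 → run A
t=2: queue=[A] q_used=2 → run A
t=3: queue=[A,D] q_used=0 → run A
t=4: queue=[A,D] q_used=1 → run A
t=5: queue=[A,D] q_used=2 → run A
t=6: queue=[D,A,E] q_used=0 → run D
t=7: queue=[D,A,E] q_used=1 → run D
t=8: queue=[D,A,E] q_used=2 → run D
t=9: queue=[A,E,D] q_used=0 → run A
t=10: queue=[E,D] q_used=0 → run E
t=11: queue=[E,D] q_used=1 → run E
t=12: queue=[E,D] q_used=2 → run E
t=13: queue=[D,E] q_used=0 → run D
t=14: queue=[D,E] q_used=1 → run D
t=15: queue=[D,E] q_used=2 → run D
t=16: queue=[E,D] q_used=0 → run E
t=17: queue=[E,D] q_used=1 → run E
t=18: queue=[D] q_used=0 → run D
t=19: (idle)
t=20: (idle)
t=21: (idle)
t=22: (idle)
t=23: (idle)
t=24: (idle)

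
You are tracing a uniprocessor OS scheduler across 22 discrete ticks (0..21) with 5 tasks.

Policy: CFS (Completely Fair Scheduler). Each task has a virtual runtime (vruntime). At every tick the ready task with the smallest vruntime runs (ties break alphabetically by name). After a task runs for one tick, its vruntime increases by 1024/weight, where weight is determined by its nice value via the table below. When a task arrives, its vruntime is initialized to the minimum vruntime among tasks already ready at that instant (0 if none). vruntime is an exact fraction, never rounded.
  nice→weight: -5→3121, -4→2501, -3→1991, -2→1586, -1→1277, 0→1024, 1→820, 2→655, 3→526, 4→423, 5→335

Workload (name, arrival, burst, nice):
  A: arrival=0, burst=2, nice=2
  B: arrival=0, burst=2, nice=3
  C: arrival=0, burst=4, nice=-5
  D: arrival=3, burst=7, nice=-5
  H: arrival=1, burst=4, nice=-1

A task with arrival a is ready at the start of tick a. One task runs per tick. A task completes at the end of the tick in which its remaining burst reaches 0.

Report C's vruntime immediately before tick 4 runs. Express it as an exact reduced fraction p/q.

vruntime(C, start of tick 4) = 1024/3121

t=0: vr[A=0 B=0 C=0] → run A
t=1: vr[A=1024/655 B=0 C=0 H=0] → run B
t=2: vr[A=1024/655 B=512/263 C=0 H=0] → run C
t=3: vr[A=1024/655 B=512/263 C=1024/3121 D=0 H=0] → run D
t=4: vr[A=1024/655 B=512/263 C=1024/3121 D=1024/3121 H=0] → run H
t=5: vr[A=1024/655 B=512/263 C=1024/3121 D=1024/3121 H=1024/1277] → run C
t=6: vr[A=1024/655 B=512/263 C=2048/3121 D=1024/3121 H=1024/1277] → run D
t=7: vr[A=1024/655 B=512/263 C=2048/3121 D=2048/3121 H=1024/1277] → run C
t=8: vr[A=1024/655 B=512/263 C=3072/3121 D=2048/3121 H=1024/1277] → run D
t=9: vr[A=1024/655 B=512/263 C=3072/3121 D=3072/3121 H=1024/1277] → run H
t=10: vr[A=1024/655 B=512/263 C=3072/3121 D=3072/3121 H=2048/1277] → run C
t=11: vr[A=1024/655 B=512/263 D=3072/3121 H=2048/1277] → run D
t=12: vr[A=1024/655 B=512/263 D=4096/3121 H=2048/1277] → run D
t=13: vr[A=1024/655 B=512/263 D=5120/3121 H=2048/1277] → run A
t=14: vr[B=512/263 D=5120/3121 H=2048/1277] → run H
t=15: vr[B=512/263 D=5120/3121 H=3072/1277] → run D
t=16: vr[B=512/263 D=6144/3121 H=3072/1277] → run B
t=17: vr[D=6144/3121 H=3072/1277] → run D
t=18: vr[H=3072/1277] → run H
t=19: (idle)
t=20: (idle)
t=21: (idle)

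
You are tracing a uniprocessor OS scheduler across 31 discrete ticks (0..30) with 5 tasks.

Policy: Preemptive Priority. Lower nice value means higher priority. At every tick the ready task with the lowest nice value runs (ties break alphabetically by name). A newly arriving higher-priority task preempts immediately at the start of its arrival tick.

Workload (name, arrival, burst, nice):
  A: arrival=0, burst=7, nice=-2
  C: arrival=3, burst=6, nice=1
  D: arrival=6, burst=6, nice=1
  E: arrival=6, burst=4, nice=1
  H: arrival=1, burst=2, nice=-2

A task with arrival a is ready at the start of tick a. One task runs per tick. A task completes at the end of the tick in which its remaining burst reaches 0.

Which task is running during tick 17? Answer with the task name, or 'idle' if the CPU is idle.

running at tick 17 = D

t=0: ready={A} → run A
t=1: ready={A,H} → run A
t=2: ready={A,H} → run A
t=3: ready={A,C,H} → run A
t=4: ready={A,C,H} → run A
t=5: ready={A,C,H} → run A
t=6: ready={A,C,D,E,H} → run A
t=7: ready={C,D,E,H} → run H
t=8: ready={C,D,E,H} → run H
t=9: ready={C,D,E} → run C
t=10: ready={C,D,E} → run C
t=11: ready={C,D,E} → run C
t=12: ready={C,D,E} → run C
t=13: ready={C,D,E} → run C
t=14: ready={C,D,E} → run C
t=15: ready={D,E} → run D
t=16: ready={D,E} → run D
t=17: ready={D,E} → run D
t=18: ready={D,E} → run D
t=19: ready={D,E} → run D
t=20: ready={D,E} → run D
t=21: ready={E} → run E
t=22: ready={E} → run E
t=23: ready={E} → run E
t=24: ready={E} → run E
t=25: (idle)
t=26: (idle)
t=27: (idle)
t=28: (idle)
t=29: (idle)
t=30: (idle)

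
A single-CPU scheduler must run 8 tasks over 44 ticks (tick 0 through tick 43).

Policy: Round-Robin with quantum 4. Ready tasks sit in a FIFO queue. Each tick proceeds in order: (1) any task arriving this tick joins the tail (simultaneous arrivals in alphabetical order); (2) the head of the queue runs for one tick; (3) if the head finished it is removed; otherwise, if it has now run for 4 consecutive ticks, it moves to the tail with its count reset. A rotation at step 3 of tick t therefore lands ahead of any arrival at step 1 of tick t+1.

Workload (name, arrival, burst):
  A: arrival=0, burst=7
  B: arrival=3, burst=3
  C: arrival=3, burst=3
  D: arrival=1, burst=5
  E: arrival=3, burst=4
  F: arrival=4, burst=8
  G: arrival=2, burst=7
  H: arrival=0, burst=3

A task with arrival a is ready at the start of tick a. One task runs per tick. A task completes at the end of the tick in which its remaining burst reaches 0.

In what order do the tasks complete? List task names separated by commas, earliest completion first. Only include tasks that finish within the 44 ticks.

completion order = H, B, C, E, A, D, G, F

t=0: queue=[A,H] q_used=0 → run A
t=1: queue=[A,H,D] q_used=1 → run A
t=2: queue=[A,H,D,G] q_used=2 → run A
t=3: queue=[A,H,D,G,B,C,E] q_used=3 → run A
t=4: queue=[H,D,G,B,C,E,A,F] q_used=0 → run H
t=5: queue=[H,D,G,B,C,E,A,F] q_used=1 → run H
t=6: queue=[H,D,G,B,C,E,A,F] q_used=2 → run H
t=7: queue=[D,G,B,C,E,A,F] q_used=0 → run D
t=8: queue=[D,G,B,C,E,A,F] q_used=1 → run D
t=9: queue=[D,G,B,C,E,A,F] q_used=2 → run D
t=10: queue=[D,G,B,C,E,A,F] q_used=3 → run D
t=11: queue=[G,B,C,E,A,F,D] q_used=0 → run G
t=12: queue=[G,B,C,E,A,F,D] q_used=1 → run G
t=13: queue=[G,B,C,E,A,F,D] q_used=2 → run G
t=14: queue=[G,B,C,E,A,F,D] q_used=3 → run G
t=15: queue=[B,C,E,A,F,D,G] q_used=0 → run B
t=16: queue=[B,C,E,A,F,D,G] q_used=1 → run B
t=17: queue=[B,C,E,A,F,D,G] q_used=2 → run B
t=18: queue=[C,E,A,F,D,G] q_used=0 → run C
t=19: queue=[C,E,A,F,D,G] q_used=1 → run C
t=20: queue=[C,E,A,F,D,G] q_used=2 → run C
t=21: queue=[E,A,F,D,G] q_used=0 → run E
t=22: queue=[E,A,F,D,G] q_used=1 → run E
t=23: queue=[E,A,F,D,G] q_used=2 → run E
t=24: queue=[E,A,F,D,G] q_used=3 → run E
t=25: queue=[A,F,D,G] q_used=0 → run A
t=26: queue=[A,F,D,G] q_used=1 → run A
t=27: queue=[A,F,D,G] q_used=2 → run A
t=28: queue=[F,D,G] q_used=0 → run F
t=29: queue=[F,D,G] q_used=1 → run F
t=30: queue=[F,D,G] q_used=2 → run F
t=31: queue=[F,D,G] q_used=3 → run F
t=32: queue=[D,G,F] q_used=0 → run D
t=33: queue=[G,F] q_used=0 → run G
t=34: queue=[G,F] q_used=1 → run G
t=35: queue=[G,F] q_used=2 → run G
t=36: queue=[F] q_used=0 → run F
t=37: queue=[F] q_used=1 → run F
t=38: queue=[F] q_used=2 → run F
t=39: queue=[F] q_used=3 → run F
t=40: (idle)
t=41: (idle)
t=42: (idle)
t=43: (idle)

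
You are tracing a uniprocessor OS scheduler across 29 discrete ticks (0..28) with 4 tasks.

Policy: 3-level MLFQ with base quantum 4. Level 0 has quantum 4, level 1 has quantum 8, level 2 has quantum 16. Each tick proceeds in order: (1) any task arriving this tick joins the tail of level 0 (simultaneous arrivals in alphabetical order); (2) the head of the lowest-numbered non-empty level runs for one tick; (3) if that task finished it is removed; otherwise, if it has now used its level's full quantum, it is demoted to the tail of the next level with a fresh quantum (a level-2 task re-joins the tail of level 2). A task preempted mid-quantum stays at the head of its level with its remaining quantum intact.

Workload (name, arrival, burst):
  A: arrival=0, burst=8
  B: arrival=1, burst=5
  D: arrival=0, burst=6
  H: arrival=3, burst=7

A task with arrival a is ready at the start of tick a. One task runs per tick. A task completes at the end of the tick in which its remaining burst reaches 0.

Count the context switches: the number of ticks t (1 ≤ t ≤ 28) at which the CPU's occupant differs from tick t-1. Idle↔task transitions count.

context switches = 8

t=0: L0/L1/L2 = AD/-/- → run A
t=1: L0/L1/L2 = ADB/-/- → run A
t=2: L0/L1/L2 = ADB/-/- → run A
t=3: L0/L1/L2 = ADBH/-/- → run A
t=4: L0/L1/L2 = DBH/A/- → run D
t=5: L0/L1/L2 = DBH/A/- → run D
t=6: L0/L1/L2 = DBH/A/- → run D
t=7: L0/L1/L2 = DBH/A/- → run D
t=8: L0/L1/L2 = BH/AD/- → run B
t=9: L0/L1/L2 = BH/AD/- → run B
t=10: L0/L1/L2 = BH/AD/- → run B
t=11: L0/L1/L2 = BH/AD/- → run B
t=12: L0/L1/L2 = H/ADB/- → run H
t=13: L0/L1/L2 = H/ADB/- → run H
t=14: L0/L1/L2 = H/ADB/- → run H
t=15: L0/L1/L2 = H/ADB/- → run H
t=16: L0/L1/L2 = -/ADBH/- → run A
t=17: L0/L1/L2 = -/ADBH/- → run A
t=18: L0/L1/L2 = -/ADBH/- → run A
t=19: L0/L1/L2 = -/ADBH/- → run A
t=20: L0/L1/L2 = -/DBH/- → run D
t=21: L0/L1/L2 = -/DBH/- → run D
t=22: L0/L1/L2 = -/BH/- → run B
t=23: L0/L1/L2 = -/H/- → run H
t=24: L0/L1/L2 = -/H/- → run H
t=25: L0/L1/L2 = -/H/- → run H
t=26: (idle)
t=27: (idle)
t=28: (idle)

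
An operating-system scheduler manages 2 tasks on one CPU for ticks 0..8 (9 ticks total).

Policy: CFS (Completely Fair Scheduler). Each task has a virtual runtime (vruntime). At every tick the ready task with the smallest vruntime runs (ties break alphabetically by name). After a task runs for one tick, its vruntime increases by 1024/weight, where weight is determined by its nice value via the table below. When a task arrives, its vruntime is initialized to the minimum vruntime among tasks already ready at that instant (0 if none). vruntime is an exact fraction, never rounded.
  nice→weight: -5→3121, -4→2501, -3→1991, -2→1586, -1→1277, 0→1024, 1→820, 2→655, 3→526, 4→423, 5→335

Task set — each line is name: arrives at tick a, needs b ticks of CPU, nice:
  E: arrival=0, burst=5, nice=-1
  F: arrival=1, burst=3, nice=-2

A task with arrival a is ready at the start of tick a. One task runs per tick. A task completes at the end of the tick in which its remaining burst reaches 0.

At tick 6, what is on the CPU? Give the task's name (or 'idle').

t=0: vr[E=0] → run E
t=1: vr[E=1024/1277 F=1024/1277] → run E
t=2: vr[E=2048/1277 F=1024/1277] → run F
t=3: vr[E=2048/1277 F=1465856/1012661] → run F
t=4: vr[E=2048/1277 F=2119680/1012661] → run E
t=5: vr[E=3072/1277 F=2119680/1012661] → run F
t=6: vr[E=3072/1277] → run E
t=7: vr[E=4096/1277] → run E
t=8: (idle)

running at tick 6 = E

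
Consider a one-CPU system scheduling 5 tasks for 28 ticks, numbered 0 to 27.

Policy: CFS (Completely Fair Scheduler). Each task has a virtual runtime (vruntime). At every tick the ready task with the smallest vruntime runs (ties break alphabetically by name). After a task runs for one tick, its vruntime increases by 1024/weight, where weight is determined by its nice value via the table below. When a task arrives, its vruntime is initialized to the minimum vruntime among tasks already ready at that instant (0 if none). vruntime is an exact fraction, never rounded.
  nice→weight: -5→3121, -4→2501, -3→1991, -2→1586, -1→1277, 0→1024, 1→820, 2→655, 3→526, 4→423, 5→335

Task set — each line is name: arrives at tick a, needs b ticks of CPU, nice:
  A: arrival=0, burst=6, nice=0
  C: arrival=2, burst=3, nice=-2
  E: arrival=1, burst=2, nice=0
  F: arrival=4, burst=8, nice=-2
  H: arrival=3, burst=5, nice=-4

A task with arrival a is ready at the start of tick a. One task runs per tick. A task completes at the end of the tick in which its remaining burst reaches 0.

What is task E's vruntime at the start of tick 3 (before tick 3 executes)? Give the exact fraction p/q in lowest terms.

t=0: vr[A=0] → run A
t=1: vr[A=1 E=1] → run A
t=2: vr[A=2 C=1 E=1] → run C
t=3: vr[A=2 C=1305/793 E=1 H=1] → run E
t=4: vr[A=2 C=1305/793 E=2 F=1 H=1] → run F
t=5: vr[A=2 C=1305/793 E=2 F=1305/793 H=1] → run H
t=6: vr[A=2 C=1305/793 E=2 F=1305/793 H=3525/2501] → run H
t=7: vr[A=2 C=1305/793 E=2 F=1305/793 H=4549/2501] → run C
t=8: vr[A=2 C=1817/793 E=2 F=1305/793 H=4549/2501] → run F
t=9: vr[A=2 C=1817/793 E=2 F=1817/793 H=4549/2501] → run H
t=10: vr[A=2 C=1817/793 E=2 F=1817/793 H=5573/2501] → run A
t=11: vr[A=3 C=1817/793 E=2 F=1817/793 H=5573/2501] → run E
t=12: vr[A=3 C=1817/793 F=1817/793 H=5573/2501] → run H
t=13: vr[A=3 C=1817/793 F=1817/793 H=6597/2501] → run C
t=14: vr[A=3 F=1817/793 H=6597/2501] → run F
t=15: vr[A=3 F=2329/793 H=6597/2501] → run H
t=16: vr[A=3 F=2329/793] → run F
t=17: vr[A=3 F=2841/793] → run A
t=18: vr[A=4 F=2841/793] → run F
t=19: vr[A=4 F=3353/793] → run A
t=20: vr[A=5 F=3353/793] → run F
t=21: vr[A=5 F=3865/793] → run F
t=22: vr[A=5 F=4377/793] → run A
t=23: vr[F=4377/793] → run F
t=24: (idle)
t=25: (idle)
t=26: (idle)
t=27: (idle)

vruntime(E, start of tick 3) = 1/1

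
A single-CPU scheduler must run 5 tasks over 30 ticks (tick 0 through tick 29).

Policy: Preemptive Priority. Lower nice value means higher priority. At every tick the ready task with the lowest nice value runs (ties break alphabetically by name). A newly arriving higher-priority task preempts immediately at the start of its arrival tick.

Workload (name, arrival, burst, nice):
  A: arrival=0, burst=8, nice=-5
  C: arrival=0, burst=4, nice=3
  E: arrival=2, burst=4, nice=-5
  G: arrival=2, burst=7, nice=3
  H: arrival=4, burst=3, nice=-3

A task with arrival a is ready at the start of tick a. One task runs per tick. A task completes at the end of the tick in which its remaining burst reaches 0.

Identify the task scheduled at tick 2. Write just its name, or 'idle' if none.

t=0: ready={A,C} → run A
t=1: ready={A,C} → run A
t=2: ready={A,C,E,G} → run A
t=3: ready={A,C,E,G} → run A
t=4: ready={A,C,E,G,H} → run A
t=5: ready={A,C,E,G,H} → run A
t=6: ready={A,C,E,G,H} → run A
t=7: ready={A,C,E,G,H} → run A
t=8: ready={C,E,G,H} → run E
t=9: ready={C,E,G,H} → run E
t=10: ready={C,E,G,H} → run E
t=11: ready={C,E,G,H} → run E
t=12: ready={C,G,H} → run H
t=13: ready={C,G,H} → run H
t=14: ready={C,G,H} → run H
t=15: ready={C,G} → run C
t=16: ready={C,G} → run C
t=17: ready={C,G} → run C
t=18: ready={C,G} → run C
t=19: ready={G} → run G
t=20: ready={G} → run G
t=21: ready={G} → run G
t=22: ready={G} → run G
t=23: ready={G} → run G
t=24: ready={G} → run G
t=25: ready={G} → run G
t=26: (idle)
t=27: (idle)
t=28: (idle)
t=29: (idle)

running at tick 2 = A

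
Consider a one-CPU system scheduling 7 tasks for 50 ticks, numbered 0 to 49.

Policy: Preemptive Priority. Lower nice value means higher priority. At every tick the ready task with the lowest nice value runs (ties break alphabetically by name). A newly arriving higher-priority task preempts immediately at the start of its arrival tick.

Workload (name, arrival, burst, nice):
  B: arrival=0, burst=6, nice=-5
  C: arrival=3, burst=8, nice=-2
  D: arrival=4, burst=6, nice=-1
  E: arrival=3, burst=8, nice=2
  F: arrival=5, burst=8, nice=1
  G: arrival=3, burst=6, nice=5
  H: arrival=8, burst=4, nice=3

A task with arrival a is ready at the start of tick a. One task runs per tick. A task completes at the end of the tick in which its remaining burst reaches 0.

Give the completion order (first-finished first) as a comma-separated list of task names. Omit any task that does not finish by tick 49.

completion order = B, C, D, F, E, H, G

t=0: ready={B} → run B
t=1: ready={B} → run B
t=2: ready={B} → run B
t=3: ready={B,C,E,G} → run B
t=4: ready={B,C,D,E,G} → run B
t=5: ready={B,C,D,E,F,G} → run B
t=6: ready={C,D,E,F,G} → run C
t=7: ready={C,D,E,F,G} → run C
t=8: ready={C,D,E,F,G,H} → run C
t=9: ready={C,D,E,F,G,H} → run C
t=10: ready={C,D,E,F,G,H} → run C
t=11: ready={C,D,E,F,G,H} → run C
t=12: ready={C,D,E,F,G,H} → run C
t=13: ready={C,D,E,F,G,H} → run C
t=14: ready={D,E,F,G,H} → run D
t=15: ready={D,E,F,G,H} → run D
t=16: ready={D,E,F,G,H} → run D
t=17: ready={D,E,F,G,H} → run D
t=18: ready={D,E,F,G,H} → run D
t=19: ready={D,E,F,G,H} → run D
t=20: ready={E,F,G,H} → run F
t=21: ready={E,F,G,H} → run F
t=22: ready={E,F,G,H} → run F
t=23: ready={E,F,G,H} → run F
t=24: ready={E,F,G,H} → run F
t=25: ready={E,F,G,H} → run F
t=26: ready={E,F,G,H} → run F
t=27: ready={E,F,G,H} → run F
t=28: ready={E,G,H} → run E
t=29: ready={E,G,H} → run E
t=30: ready={E,G,H} → run E
t=31: ready={E,G,H} → run E
t=32: ready={E,G,H} → run E
t=33: ready={E,G,H} → run E
t=34: ready={E,G,H} → run E
t=35: ready={E,G,H} → run E
t=36: ready={G,H} → run H
t=37: ready={G,H} → run H
t=38: ready={G,H} → run H
t=39: ready={G,H} → run H
t=40: ready={G} → run G
t=41: ready={G} → run G
t=42: ready={G} → run G
t=43: ready={G} → run G
t=44: ready={G} → run G
t=45: ready={G} → run G
t=46: (idle)
t=47: (idle)
t=48: (idle)
t=49: (idle)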